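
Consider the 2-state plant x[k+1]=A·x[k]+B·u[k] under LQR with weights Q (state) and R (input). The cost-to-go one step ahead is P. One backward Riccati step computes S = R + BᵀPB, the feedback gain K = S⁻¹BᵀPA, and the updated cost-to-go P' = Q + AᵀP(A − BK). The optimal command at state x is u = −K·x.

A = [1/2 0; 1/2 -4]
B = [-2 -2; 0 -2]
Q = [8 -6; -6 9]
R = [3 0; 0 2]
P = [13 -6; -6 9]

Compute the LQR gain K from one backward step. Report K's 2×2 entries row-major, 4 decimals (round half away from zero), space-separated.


BᵀP = [-26.0000 12.0000; -14.0000 -6.0000]
S = R + BᵀPB = [3 0; 0 2] + [52.0000 28.0000; 28.0000 40.0000] = [55.0000 28.0000; 28.0000 42.0000]
BᵀPA = [-7.0000 -48.0000; -10.0000 24.0000]
K = S⁻¹·BᵀPA = [-0.0092 -1.7615; -0.2320 1.7457]
A−BK = [0.0177 -0.0315; 0.0360 -0.5085]
AᵀP(A−BK) = [0.1160 -0.8729; -0.8729 17.5518]
P' = Q + AᵀP(A−BK) = [8.1160 -6.8729; -6.8729 26.5518]
tr(P') = 34.6678

-0.0092 -1.7615 -0.2320 1.7457


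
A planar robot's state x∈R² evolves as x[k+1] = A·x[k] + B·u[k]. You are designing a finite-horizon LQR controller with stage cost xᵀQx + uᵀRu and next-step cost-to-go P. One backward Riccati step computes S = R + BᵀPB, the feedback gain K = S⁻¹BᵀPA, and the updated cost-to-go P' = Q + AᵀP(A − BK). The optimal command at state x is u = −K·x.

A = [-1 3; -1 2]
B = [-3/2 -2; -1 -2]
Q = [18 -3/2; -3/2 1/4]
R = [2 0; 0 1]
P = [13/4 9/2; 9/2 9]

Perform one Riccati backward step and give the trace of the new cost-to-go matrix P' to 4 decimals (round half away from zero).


19.9351

BᵀP = [-9.3750 -15.7500; -15.5000 -27.0000]
S = R + BᵀPB = [2 0; 0 1] + [29.8125 50.2500; 50.2500 85.0000] = [31.8125 50.2500; 50.2500 86.0000]
BᵀPA = [25.1250 -59.6250; 42.5000 -100.5000]
K = S⁻¹·BᵀPA = [0.1192 -0.3682; 0.4245 -0.9535]
A−BK = [0.0279 0.5408; -0.0317 -0.2751]
AᵀP(A−BK) = [0.2123 -0.4767; -0.4767 1.4729]
P' = Q + AᵀP(A−BK) = [18.2123 -1.9767; -1.9767 1.7229]
tr(P') = 19.9351


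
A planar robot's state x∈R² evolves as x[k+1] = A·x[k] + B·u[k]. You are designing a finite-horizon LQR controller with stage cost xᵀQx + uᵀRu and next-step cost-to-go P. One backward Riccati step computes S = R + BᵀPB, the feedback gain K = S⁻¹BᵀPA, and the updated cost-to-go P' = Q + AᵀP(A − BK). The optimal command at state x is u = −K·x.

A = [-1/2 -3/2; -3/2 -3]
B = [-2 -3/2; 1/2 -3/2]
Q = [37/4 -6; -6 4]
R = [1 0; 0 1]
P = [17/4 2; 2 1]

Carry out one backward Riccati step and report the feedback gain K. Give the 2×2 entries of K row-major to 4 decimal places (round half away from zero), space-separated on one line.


0.1968 0.5091 0.3755 0.8785

BᵀP = [-7.5000 -3.5000; -9.3750 -4.5000]
S = R + BᵀPB = [1 0; 0 1] + [13.2500 16.5000; 16.5000 20.8125] = [14.2500 16.5000; 16.5000 21.8125]
BᵀPA = [9.0000 21.7500; 11.4375 27.5625]
K = S⁻¹·BᵀPA = [0.1968 0.5091; 0.3755 0.8785]
A−BK = [0.4569 0.8360; -1.0352 -1.9368]
AᵀP(A−BK) = [0.2467 0.5577; 0.5577 1.2758]
P' = Q + AᵀP(A−BK) = [9.4967 -5.4423; -5.4423 5.2758]
tr(P') = 14.7725


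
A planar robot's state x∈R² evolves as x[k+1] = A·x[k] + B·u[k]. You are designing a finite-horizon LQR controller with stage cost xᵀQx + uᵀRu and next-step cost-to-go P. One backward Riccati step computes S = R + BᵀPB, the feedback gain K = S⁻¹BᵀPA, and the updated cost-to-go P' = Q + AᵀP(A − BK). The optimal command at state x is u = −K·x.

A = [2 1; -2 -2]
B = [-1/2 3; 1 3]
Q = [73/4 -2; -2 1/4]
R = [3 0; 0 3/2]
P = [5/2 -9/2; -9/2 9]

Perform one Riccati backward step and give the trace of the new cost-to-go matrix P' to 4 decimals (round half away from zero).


33.9622

BᵀP = [-5.7500 11.2500; -6.0000 13.5000]
S = R + BᵀPB = [3 0; 0 3/2] + [14.1250 16.5000; 16.5000 22.5000] = [17.1250 16.5000; 16.5000 24.0000]
BᵀPA = [-34.0000 -28.2500; -39.0000 -33.0000]
K = S⁻¹·BᵀPA = [-1.2432 -0.9622; -0.7703 -0.7135]
A−BK = [3.6892 2.6595; 1.5541 1.1027]
AᵀP(A−BK) = [9.6892 7.4595; 7.4595 5.7730]
P' = Q + AᵀP(A−BK) = [27.9392 5.4595; 5.4595 6.0230]
tr(P') = 33.9622


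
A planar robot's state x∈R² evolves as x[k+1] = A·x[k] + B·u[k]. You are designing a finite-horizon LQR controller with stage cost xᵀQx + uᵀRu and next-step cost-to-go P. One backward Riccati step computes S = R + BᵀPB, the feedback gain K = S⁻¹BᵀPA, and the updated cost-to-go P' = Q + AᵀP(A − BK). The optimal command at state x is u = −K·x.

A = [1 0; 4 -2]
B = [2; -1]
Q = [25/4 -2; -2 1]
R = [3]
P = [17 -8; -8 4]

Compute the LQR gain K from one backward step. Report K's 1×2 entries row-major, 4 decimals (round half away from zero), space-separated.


-0.3551 0.3738

BᵀP = [42.0000 -20.0000]
S = R + BᵀPB = [3] + [104.0000] = [107.0000]
BᵀPA = [-38.0000 40.0000]
K = S⁻¹·BᵀPA = [-0.3551 0.3738]
A−BK = [1.7103 -0.7477; 3.6449 -1.6262]
AᵀP(A−BK) = [3.5047 -1.7944; -1.7944 1.0467]
P' = Q + AᵀP(A−BK) = [9.7547 -3.7944; -3.7944 2.0467]
tr(P') = 11.8014


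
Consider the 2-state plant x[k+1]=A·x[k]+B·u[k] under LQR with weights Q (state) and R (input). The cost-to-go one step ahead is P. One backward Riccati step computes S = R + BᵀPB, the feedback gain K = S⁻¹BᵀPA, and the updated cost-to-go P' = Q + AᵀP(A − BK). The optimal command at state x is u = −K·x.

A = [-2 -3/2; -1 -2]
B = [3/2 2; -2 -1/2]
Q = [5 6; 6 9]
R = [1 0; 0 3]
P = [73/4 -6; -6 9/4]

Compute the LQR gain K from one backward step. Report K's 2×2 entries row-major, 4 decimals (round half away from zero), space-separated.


BᵀP = [39.3750 -13.5000; 39.5000 -13.1250]
S = R + BᵀPB = [1 0; 0 3] + [86.0625 85.5000; 85.5000 85.5625] = [87.0625 85.5000; 85.5000 88.5625]
BᵀPA = [-65.2500 -32.0625; -65.8750 -33.0000]
K = S⁻¹·BᵀPA = [-0.3658 -0.0451; -0.3907 -0.3291]
A−BK = [-0.6699 -0.7742; -1.9269 -2.2547]
AᵀP(A−BK) = [1.6459 1.6293; 1.6293 1.7569]
P' = Q + AᵀP(A−BK) = [6.6459 7.6293; 7.6293 10.7569]
tr(P') = 17.4028

-0.3658 -0.0451 -0.3907 -0.3291


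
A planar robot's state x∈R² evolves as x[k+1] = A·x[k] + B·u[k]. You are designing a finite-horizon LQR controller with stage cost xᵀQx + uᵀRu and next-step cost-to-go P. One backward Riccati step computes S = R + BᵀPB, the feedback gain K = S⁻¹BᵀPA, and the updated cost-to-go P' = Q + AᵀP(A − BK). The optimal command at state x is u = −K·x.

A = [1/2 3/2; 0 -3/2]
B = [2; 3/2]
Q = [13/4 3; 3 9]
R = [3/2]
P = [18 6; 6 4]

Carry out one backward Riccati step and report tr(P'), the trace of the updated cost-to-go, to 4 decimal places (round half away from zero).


21.1361

BᵀP = [45.0000 18.0000]
S = R + BᵀPB = [3/2] + [117.0000] = [118.5000]
BᵀPA = [22.5000 40.5000]
K = S⁻¹·BᵀPA = [0.1899 0.3418]
A−BK = [0.1203 0.8165; -0.2848 -2.0127]
AᵀP(A−BK) = [0.2278 1.3101; 1.3101 8.6582]
P' = Q + AᵀP(A−BK) = [3.4778 4.3101; 4.3101 17.6582]
tr(P') = 21.1361


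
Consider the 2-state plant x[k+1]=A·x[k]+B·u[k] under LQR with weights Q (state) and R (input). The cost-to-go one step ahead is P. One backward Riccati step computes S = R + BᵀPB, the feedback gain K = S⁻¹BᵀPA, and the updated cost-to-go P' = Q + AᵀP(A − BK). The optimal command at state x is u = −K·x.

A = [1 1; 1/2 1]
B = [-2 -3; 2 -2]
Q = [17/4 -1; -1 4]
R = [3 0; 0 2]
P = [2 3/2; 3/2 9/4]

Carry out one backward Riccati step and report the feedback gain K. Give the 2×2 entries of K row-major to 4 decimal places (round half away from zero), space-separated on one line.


-0.0313 0.0625 -0.2872 -0.3830

BᵀP = [-1.0000 1.5000; -9.0000 -9.0000]
S = R + BᵀPB = [3 0; 0 2] + [5.0000 0.0000; 0.0000 45.0000] = [8.0000 0.0000; 0.0000 47.0000]
BᵀPA = [-0.2500 0.5000; -13.5000 -18.0000]
K = S⁻¹·BᵀPA = [-0.0313 0.0625; -0.2872 -0.3830]
A−BK = [0.0758 -0.0239; -0.0120 0.1090]
AᵀP(A−BK) = [0.1770 0.2204; 0.2204 0.3251]
P' = Q + AᵀP(A−BK) = [4.4270 -0.7796; -0.7796 4.3251]
tr(P') = 8.7522


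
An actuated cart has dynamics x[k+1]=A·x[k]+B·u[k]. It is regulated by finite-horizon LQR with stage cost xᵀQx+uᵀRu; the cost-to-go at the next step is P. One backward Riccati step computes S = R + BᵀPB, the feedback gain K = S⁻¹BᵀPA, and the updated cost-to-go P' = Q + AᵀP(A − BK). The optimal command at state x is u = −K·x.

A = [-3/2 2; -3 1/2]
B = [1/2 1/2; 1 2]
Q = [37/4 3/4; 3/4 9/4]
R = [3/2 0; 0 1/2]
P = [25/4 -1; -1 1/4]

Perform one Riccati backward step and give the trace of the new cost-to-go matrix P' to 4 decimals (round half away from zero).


28.9745

BᵀP = [2.1250 -0.2500; 1.1250 0.0000]
S = R + BᵀPB = [3/2 0; 0 1/2] + [0.8125 0.5625; 0.5625 0.5625] = [2.3125 0.5625; 0.5625 1.0625]
BᵀPA = [-2.4375 4.1250; -1.6875 2.2500]
K = S⁻¹·BᵀPA = [-0.7664 1.4562; -1.1825 1.3467]
A−BK = [-0.5255 0.5985; 0.1314 -3.6496]
AᵀP(A−BK) = [3.4489 -6.5529; -6.5529 14.0255]
P' = Q + AᵀP(A−BK) = [12.6989 -5.8029; -5.8029 16.2755]
tr(P') = 28.9745


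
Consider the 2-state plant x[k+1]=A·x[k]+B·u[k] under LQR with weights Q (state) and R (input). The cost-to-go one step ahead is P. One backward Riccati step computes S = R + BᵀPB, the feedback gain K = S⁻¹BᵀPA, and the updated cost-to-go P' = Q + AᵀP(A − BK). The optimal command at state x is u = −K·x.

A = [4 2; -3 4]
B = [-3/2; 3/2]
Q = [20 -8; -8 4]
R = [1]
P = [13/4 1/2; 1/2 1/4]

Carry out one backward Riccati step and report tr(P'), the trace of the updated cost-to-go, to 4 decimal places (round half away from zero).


41.2193

BᵀP = [-4.1250 -0.3750]
S = R + BᵀPB = [1] + [5.6250] = [6.6250]
BᵀPA = [-15.3750 -9.7500]
K = S⁻¹·BᵀPA = [-2.3208 -1.4717]
A−BK = [0.5189 -0.2075; 0.4811 6.2075]
AᵀP(A−BK) = [6.5684 5.3726; 5.3726 10.6509]
P' = Q + AᵀP(A−BK) = [26.5684 -2.6274; -2.6274 14.6509]
tr(P') = 41.2193


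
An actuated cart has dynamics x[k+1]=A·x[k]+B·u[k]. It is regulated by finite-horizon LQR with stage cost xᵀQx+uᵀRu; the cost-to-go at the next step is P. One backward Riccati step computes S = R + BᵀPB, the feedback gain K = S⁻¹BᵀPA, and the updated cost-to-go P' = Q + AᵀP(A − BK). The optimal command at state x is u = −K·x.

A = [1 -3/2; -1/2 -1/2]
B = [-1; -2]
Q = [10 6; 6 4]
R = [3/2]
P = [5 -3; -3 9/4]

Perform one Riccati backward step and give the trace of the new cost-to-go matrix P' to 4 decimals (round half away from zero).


28.8393

BᵀP = [1.0000 -1.5000]
S = R + BᵀPB = [3/2] + [2.0000] = [3.5000]
BᵀPA = [1.7500 -0.7500]
K = S⁻¹·BᵀPA = [0.5000 -0.2143]
A−BK = [1.5000 -1.7143; 0.5000 -0.9286]
AᵀP(A−BK) = [7.6875 -7.3125; -7.3125 7.1518]
P' = Q + AᵀP(A−BK) = [17.6875 -1.3125; -1.3125 11.1518]
tr(P') = 28.8393


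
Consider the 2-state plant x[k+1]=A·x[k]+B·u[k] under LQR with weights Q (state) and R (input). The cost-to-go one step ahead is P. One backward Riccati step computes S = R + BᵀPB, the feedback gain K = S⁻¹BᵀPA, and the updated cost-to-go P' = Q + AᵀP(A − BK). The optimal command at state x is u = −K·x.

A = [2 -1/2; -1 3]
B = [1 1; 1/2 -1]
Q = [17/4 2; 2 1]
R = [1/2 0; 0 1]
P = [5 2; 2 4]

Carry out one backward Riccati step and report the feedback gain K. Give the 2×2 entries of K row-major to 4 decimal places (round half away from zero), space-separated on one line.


0.6809 1.4681 1.1064 -1.7394

BᵀP = [6.0000 4.0000; 3.0000 -2.0000]
S = R + BᵀPB = [1/2 0; 0 1] + [8.0000 2.0000; 2.0000 5.0000] = [8.5000 2.0000; 2.0000 6.0000]
BᵀPA = [8.0000 9.0000; 8.0000 -7.5000]
K = S⁻¹·BᵀPA = [0.6809 1.4681; 1.1064 -1.7394]
A−BK = [0.2128 -0.2287; -0.2340 0.5266]
AᵀP(A−BK) = [1.7021 -1.8298; -1.8298 4.9920]
P' = Q + AᵀP(A−BK) = [5.9521 0.1702; 0.1702 5.9920]
tr(P') = 11.9441


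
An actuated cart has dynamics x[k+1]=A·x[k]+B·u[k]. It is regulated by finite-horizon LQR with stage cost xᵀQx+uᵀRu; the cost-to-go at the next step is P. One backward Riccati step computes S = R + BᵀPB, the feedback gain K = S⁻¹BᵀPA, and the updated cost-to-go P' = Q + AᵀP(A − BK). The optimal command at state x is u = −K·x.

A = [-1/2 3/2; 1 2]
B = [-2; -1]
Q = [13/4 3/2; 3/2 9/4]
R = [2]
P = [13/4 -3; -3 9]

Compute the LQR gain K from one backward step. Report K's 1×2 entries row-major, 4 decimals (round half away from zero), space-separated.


BᵀP = [-3.5000 -3.0000]
S = R + BᵀPB = [2] + [10.0000] = [12.0000]
BᵀPA = [-1.2500 -11.2500]
K = S⁻¹·BᵀPA = [-0.1042 -0.9375]
A−BK = [-0.7083 -0.3750; 0.8958 1.0625]
AᵀP(A−BK) = [12.6823 12.8906; 12.8906 14.7656]
P' = Q + AᵀP(A−BK) = [15.9323 14.3906; 14.3906 17.0156]
tr(P') = 32.9479

-0.1042 -0.9375


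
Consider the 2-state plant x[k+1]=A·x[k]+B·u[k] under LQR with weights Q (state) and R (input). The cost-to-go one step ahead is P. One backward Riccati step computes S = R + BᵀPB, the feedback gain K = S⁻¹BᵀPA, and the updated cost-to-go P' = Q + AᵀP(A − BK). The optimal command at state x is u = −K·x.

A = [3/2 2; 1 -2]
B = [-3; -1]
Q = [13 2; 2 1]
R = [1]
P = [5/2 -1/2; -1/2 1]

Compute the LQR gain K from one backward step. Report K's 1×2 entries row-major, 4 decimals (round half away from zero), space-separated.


BᵀP = [-7.0000 0.5000]
S = R + BᵀPB = [1] + [20.5000] = [21.5000]
BᵀPA = [-10.0000 -15.0000]
K = S⁻¹·BᵀPA = [-0.4651 -0.6977]
A−BK = [0.1047 -0.0930; 0.5349 -2.6977]
AᵀP(A−BK) = [0.4738 -0.9767; -0.9767 7.5349]
P' = Q + AᵀP(A−BK) = [13.4738 1.0233; 1.0233 8.5349]
tr(P') = 22.0087

-0.4651 -0.6977


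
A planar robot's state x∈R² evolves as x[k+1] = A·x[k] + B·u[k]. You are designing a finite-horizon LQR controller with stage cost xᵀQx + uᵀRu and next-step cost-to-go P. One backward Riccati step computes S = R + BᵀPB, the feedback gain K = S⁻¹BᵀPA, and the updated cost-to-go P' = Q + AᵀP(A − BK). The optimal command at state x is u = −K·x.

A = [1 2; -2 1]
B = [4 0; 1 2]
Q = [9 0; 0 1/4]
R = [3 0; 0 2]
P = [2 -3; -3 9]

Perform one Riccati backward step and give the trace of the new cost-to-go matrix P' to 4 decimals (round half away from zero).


12.5649

BᵀP = [5.0000 -3.0000; -6.0000 18.0000]
S = R + BᵀPB = [3 0; 0 2] + [17.0000 -6.0000; -6.0000 36.0000] = [20.0000 -6.0000; -6.0000 38.0000]
BᵀPA = [11.0000 7.0000; -42.0000 6.0000]
K = S⁻¹·BᵀPA = [0.2293 0.4171; -1.0691 0.2238]
A−BK = [0.0829 0.3315; -0.0912 0.1354]
AᵀP(A−BK) = [2.5773 -0.1906; -0.1906 0.7376]
P' = Q + AᵀP(A−BK) = [11.5773 -0.1906; -0.1906 0.9876]
tr(P') = 12.5649


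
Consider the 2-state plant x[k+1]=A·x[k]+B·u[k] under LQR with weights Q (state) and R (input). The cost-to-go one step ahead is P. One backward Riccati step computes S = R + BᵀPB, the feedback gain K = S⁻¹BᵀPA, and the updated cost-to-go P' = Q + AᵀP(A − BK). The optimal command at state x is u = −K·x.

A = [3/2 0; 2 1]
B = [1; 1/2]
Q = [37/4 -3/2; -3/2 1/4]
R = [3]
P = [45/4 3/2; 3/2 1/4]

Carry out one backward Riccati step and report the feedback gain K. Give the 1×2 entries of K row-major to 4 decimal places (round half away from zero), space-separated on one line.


BᵀP = [12.0000 1.6250]
S = R + BᵀPB = [3] + [12.8125] = [15.8125]
BᵀPA = [21.2500 1.6250]
K = S⁻¹·BᵀPA = [1.3439 0.1028]
A−BK = [0.1561 -0.1028; 1.3281 0.9486]
AᵀP(A−BK) = [6.7552 0.5662; 0.5662 0.0830]
P' = Q + AᵀP(A−BK) = [16.0052 -0.9338; -0.9338 0.3330]
tr(P') = 16.3382

1.3439 0.1028


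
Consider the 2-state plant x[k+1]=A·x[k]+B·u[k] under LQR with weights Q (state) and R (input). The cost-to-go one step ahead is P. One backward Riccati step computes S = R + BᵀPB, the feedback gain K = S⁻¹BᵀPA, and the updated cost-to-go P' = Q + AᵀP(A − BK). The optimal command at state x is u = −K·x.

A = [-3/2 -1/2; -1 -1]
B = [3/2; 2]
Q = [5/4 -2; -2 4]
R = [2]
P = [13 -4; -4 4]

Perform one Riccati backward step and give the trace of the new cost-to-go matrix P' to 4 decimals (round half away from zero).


11.2285

BᵀP = [11.5000 2.0000]
S = R + BᵀPB = [2] + [21.2500] = [23.2500]
BᵀPA = [-19.2500 -7.7500]
K = S⁻¹·BᵀPA = [-0.8280 -0.3333]
A−BK = [-0.2581 0.0000; 0.6559 -0.3333]
AᵀP(A−BK) = [5.3118 -0.6667; -0.6667 0.6667]
P' = Q + AᵀP(A−BK) = [6.5618 -2.6667; -2.6667 4.6667]
tr(P') = 11.2285


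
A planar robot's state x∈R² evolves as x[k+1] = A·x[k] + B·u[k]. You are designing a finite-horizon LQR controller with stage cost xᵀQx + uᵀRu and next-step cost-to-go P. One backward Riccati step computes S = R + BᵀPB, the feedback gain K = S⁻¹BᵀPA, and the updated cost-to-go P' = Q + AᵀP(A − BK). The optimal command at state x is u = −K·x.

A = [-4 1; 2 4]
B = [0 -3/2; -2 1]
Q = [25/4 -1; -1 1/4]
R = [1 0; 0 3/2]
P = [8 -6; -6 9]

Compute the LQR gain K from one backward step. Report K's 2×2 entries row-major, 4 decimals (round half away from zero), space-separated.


-0.0424 -1.9929 2.2898 -0.3816

BᵀP = [12.0000 -18.0000; -18.0000 18.0000]
S = R + BᵀPB = [1 0; 0 3/2] + [36.0000 -36.0000; -36.0000 45.0000] = [37.0000 -36.0000; -36.0000 46.5000]
BᵀPA = [-84.0000 -60.0000; 108.0000 54.0000]
K = S⁻¹·BᵀPA = [-0.0424 -1.9929; 2.2898 -0.3816]
A−BK = [-0.5654 0.4276; -0.3746 0.3958]
AᵀP(A−BK) = [9.1449 -2.1908; -2.1908 5.0318]
P' = Q + AᵀP(A−BK) = [15.3949 -3.1908; -3.1908 5.2818]
tr(P') = 20.6767


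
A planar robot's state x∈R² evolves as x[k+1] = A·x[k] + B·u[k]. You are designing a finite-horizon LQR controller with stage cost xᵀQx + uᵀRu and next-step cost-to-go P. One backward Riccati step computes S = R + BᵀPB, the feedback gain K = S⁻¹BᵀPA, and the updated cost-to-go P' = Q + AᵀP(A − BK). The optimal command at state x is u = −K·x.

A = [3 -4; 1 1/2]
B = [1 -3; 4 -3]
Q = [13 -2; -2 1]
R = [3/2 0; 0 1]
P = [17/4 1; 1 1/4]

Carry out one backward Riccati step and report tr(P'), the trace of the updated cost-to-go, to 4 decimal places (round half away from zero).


15.8802

BᵀP = [8.2500 2.0000; -15.7500 -3.7500]
S = R + BᵀPB = [3/2 0; 0 1] + [16.2500 -30.7500; -30.7500 58.5000] = [17.7500 -30.7500; -30.7500 59.5000]
BᵀPA = [26.7500 -32.0000; -51.0000 61.1250]
K = S⁻¹·BᵀPA = [0.2114 -0.2207; -0.7479 0.9132]
A−BK = [0.5449 -1.0396; -2.0893 4.1227]
AᵀP(A−BK) = [0.7027 -0.8954; -0.8954 1.1776]
P' = Q + AᵀP(A−BK) = [13.7027 -2.8954; -2.8954 2.1776]
tr(P') = 15.8802


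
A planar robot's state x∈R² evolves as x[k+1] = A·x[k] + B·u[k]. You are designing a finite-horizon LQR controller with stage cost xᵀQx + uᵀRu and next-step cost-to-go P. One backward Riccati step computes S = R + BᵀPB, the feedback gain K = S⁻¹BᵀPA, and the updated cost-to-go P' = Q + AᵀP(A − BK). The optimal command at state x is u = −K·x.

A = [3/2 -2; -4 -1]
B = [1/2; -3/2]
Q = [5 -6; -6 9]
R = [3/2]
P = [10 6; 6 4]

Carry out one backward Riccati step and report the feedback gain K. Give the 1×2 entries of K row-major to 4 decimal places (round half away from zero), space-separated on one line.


BᵀP = [-4.0000 -3.0000]
S = R + BᵀPB = [3/2] + [2.5000] = [4.0000]
BᵀPA = [6.0000 11.0000]
K = S⁻¹·BᵀPA = [1.5000 2.7500]
A−BK = [0.7500 -3.3750; -1.7500 3.1250]
AᵀP(A−BK) = [5.5000 8.5000; 8.5000 37.7500]
P' = Q + AᵀP(A−BK) = [10.5000 2.5000; 2.5000 46.7500]
tr(P') = 57.2500

1.5000 2.7500


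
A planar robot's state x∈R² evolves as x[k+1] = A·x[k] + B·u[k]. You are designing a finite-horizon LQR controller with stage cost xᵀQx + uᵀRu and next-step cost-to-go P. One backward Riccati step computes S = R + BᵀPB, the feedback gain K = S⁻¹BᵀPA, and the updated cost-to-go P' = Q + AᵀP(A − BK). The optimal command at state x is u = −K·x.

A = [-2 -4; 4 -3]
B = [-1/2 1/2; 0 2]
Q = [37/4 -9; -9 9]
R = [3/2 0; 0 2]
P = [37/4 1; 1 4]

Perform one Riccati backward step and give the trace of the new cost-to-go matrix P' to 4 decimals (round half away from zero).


BᵀP = [-4.6250 -0.5000; 6.6250 8.5000]
S = R + BᵀPB = [3/2 0; 0 2] + [2.3125 -3.3125; -3.3125 20.3125] = [3.8125 -3.3125; -3.3125 22.3125]
BᵀPA = [7.2500 20.0000; 20.7500 -52.0000]
K = S⁻¹·BᵀPA = [3.1109 3.6980; 1.3918 -1.7815]
A−BK = [-1.1404 -1.2602; 1.2164 0.5631]
AᵀP(A−BK) = [33.5656 26.1561; 26.1561 41.4003]
P' = Q + AᵀP(A−BK) = [42.8156 17.1561; 17.1561 50.4003]
tr(P') = 93.2158

93.2158


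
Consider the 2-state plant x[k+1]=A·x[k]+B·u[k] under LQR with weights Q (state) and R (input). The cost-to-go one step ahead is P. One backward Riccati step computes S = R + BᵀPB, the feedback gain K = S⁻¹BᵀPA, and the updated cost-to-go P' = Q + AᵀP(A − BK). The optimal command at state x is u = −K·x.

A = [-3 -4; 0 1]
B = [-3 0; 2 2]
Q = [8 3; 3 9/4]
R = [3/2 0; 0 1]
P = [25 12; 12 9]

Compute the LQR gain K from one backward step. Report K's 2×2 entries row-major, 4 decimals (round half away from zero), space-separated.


BᵀP = [-51.0000 -18.0000; 24.0000 18.0000]
S = R + BᵀPB = [3/2 0; 0 1] + [117.0000 -36.0000; -36.0000 36.0000] = [118.5000 -36.0000; -36.0000 37.0000]
BᵀPA = [153.0000 186.0000; -72.0000 -78.0000]
K = S⁻¹·BᵀPA = [0.9937 1.3191; -0.9791 -0.8247]
A−BK = [-0.0189 -0.0427; -0.0291 0.0112]
AᵀP(A−BK) = [2.4696 2.8033; 2.8033 3.3254]
P' = Q + AᵀP(A−BK) = [10.4696 5.8033; 5.8033 5.5754]
tr(P') = 16.0450

0.9937 1.3191 -0.9791 -0.8247


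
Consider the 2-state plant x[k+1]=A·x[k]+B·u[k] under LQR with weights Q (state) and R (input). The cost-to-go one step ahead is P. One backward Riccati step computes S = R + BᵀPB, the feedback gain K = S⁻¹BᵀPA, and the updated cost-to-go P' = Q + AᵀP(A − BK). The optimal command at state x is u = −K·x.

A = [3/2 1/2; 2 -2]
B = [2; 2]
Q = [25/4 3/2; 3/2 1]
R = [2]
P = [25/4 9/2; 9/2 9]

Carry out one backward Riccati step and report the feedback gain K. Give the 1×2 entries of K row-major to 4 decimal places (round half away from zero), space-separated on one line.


BᵀP = [21.5000 27.0000]
S = R + BᵀPB = [2] + [97.0000] = [99.0000]
BᵀPA = [86.2500 -43.2500]
K = S⁻¹·BᵀPA = [0.8712 -0.4369]
A−BK = [-0.2424 1.3737; 0.2576 -1.1263]
AᵀP(A−BK) = [1.9205 -2.6326; -2.6326 9.6679]
P' = Q + AᵀP(A−BK) = [8.1705 -1.1326; -1.1326 10.6679]
tr(P') = 18.8384

0.8712 -0.4369


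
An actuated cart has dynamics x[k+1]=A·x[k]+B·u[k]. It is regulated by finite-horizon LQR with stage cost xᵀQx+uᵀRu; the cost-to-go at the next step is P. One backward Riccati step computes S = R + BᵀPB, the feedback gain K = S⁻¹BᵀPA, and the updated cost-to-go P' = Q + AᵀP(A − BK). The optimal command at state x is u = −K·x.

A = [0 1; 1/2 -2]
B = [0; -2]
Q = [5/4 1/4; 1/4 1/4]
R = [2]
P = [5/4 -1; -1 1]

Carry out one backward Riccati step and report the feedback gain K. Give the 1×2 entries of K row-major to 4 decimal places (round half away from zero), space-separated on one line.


BᵀP = [2.0000 -2.0000]
S = R + BᵀPB = [2] + [4.0000] = [6.0000]
BᵀPA = [-1.0000 6.0000]
K = S⁻¹·BᵀPA = [-0.1667 1.0000]
A−BK = [0.0000 1.0000; 0.1667 0.0000]
AᵀP(A−BK) = [0.0833 -0.5000; -0.5000 3.2500]
P' = Q + AᵀP(A−BK) = [1.3333 -0.2500; -0.2500 3.5000]
tr(P') = 4.8333

-0.1667 1.0000


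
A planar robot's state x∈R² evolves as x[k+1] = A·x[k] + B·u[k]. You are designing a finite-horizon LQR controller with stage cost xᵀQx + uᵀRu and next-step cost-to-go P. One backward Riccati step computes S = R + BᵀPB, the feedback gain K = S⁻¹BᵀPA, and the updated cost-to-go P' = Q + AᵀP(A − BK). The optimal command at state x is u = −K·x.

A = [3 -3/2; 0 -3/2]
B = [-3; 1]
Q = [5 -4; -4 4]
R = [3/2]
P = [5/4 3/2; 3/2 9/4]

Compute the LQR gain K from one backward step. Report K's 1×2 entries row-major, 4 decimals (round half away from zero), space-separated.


-1.1250 1.1250

BᵀP = [-2.2500 -2.2500]
S = R + BᵀPB = [3/2] + [4.5000] = [6.0000]
BᵀPA = [-6.7500 6.7500]
K = S⁻¹·BᵀPA = [-1.1250 1.1250]
A−BK = [-0.3750 1.8750; 1.1250 -2.6250]
AᵀP(A−BK) = [3.6563 -4.7813; -4.7813 7.0313]
P' = Q + AᵀP(A−BK) = [8.6563 -8.7813; -8.7813 11.0313]
tr(P') = 19.6875


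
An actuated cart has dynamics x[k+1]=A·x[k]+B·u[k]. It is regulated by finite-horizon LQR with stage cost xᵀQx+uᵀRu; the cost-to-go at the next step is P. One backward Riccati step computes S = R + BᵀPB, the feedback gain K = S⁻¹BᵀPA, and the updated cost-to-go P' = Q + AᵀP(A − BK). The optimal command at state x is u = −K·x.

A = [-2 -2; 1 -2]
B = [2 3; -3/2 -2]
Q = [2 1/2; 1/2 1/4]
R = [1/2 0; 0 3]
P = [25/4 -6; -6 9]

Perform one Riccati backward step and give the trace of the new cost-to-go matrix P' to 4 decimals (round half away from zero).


14.7836

BᵀP = [21.5000 -25.5000; 30.7500 -36.0000]
S = R + BᵀPB = [1/2 0; 0 3] + [81.2500 115.5000; 115.5000 164.2500] = [81.7500 115.5000; 115.5000 167.2500]
BᵀPA = [-68.5000 8.0000; -97.5000 10.5000]
K = S⁻¹·BᵀPA = [-0.5877 0.3768; -0.1771 -0.1974]
A−BK = [-0.2933 -2.1613; -0.2358 -1.8297]
AᵀP(A−BK) = [0.4749 1.5612; 1.5612 12.0587]
P' = Q + AᵀP(A−BK) = [2.4749 2.0612; 2.0612 12.3087]
tr(P') = 14.7836


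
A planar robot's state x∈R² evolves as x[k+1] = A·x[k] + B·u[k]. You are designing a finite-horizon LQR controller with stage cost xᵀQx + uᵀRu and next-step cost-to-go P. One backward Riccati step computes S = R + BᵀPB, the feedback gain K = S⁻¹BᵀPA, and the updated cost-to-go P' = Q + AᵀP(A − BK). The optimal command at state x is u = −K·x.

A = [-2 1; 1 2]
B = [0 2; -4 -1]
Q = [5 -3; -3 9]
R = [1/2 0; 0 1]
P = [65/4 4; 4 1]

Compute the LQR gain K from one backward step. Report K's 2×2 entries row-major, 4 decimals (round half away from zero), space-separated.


BᵀP = [-16.0000 -4.0000; 28.5000 7.0000]
S = R + BᵀPB = [1/2 0; 0 1] + [16.0000 -28.0000; -28.0000 50.0000] = [16.5000 -28.0000; -28.0000 51.0000]
BᵀPA = [28.0000 -24.0000; -50.0000 42.5000]
K = S⁻¹·BᵀPA = [0.4870 -0.5913; -0.7130 0.5087]
A−BK = [-0.5739 -0.0174; 2.2348 0.1435]
AᵀP(A−BK) = [0.7130 -0.5087; -0.5087 0.4391]
P' = Q + AᵀP(A−BK) = [5.7130 -3.5087; -3.5087 9.4391]
tr(P') = 15.1522

0.4870 -0.5913 -0.7130 0.5087


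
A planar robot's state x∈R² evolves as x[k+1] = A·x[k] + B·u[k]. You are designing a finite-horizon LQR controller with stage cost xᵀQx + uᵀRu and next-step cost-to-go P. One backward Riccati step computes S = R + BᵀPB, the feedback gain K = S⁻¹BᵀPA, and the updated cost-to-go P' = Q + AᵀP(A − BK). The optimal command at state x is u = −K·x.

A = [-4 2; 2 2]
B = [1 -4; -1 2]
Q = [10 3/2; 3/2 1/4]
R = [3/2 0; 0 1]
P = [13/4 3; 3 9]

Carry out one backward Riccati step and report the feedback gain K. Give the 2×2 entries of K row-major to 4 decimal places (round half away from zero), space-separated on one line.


BᵀP = [0.2500 -6.0000; -7.0000 6.0000]
S = R + BᵀPB = [3/2 0; 0 1] + [6.2500 -13.0000; -13.0000 40.0000] = [7.7500 -13.0000; -13.0000 41.0000]
BᵀPA = [-13.0000 -11.5000; 40.0000 -2.0000]
K = S⁻¹·BᵀPA = [-0.0874 -3.3445; 0.9479 -1.1092]
A−BK = [-0.1210 0.9076; 0.0168 0.8739]
AᵀP(A−BK) = [0.9479 -1.1092; -1.1092 32.3193]
P' = Q + AᵀP(A−BK) = [10.9479 0.3908; 0.3908 32.5693]
tr(P') = 43.5172

-0.0874 -3.3445 0.9479 -1.1092


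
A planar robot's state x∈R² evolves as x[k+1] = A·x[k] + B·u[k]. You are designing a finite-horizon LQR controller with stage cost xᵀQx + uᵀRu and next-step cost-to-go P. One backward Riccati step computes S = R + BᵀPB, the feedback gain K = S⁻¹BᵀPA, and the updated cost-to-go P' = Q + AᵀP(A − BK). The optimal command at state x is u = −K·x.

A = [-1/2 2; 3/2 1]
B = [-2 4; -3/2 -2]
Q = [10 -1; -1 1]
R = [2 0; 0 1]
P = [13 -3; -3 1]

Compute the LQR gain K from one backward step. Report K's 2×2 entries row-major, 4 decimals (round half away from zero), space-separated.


-0.1905 -0.3741 -0.2609 0.2546

BᵀP = [-21.5000 4.5000; 58.0000 -14.0000]
S = R + BᵀPB = [2 0; 0 1] + [36.2500 -95.0000; -95.0000 260.0000] = [38.2500 -95.0000; -95.0000 261.0000]
BᵀPA = [17.5000 -38.5000; -50.0000 102.0000]
K = S⁻¹·BᵀPA = [-0.1905 -0.3741; -0.2609 0.2546]
A−BK = [0.1627 0.2332; 0.6925 0.9481]
AᵀP(A−BK) = [0.2883 0.2786; 0.2786 0.6241]
P' = Q + AᵀP(A−BK) = [10.2883 -0.7214; -0.7214 1.6241]
tr(P') = 11.9123


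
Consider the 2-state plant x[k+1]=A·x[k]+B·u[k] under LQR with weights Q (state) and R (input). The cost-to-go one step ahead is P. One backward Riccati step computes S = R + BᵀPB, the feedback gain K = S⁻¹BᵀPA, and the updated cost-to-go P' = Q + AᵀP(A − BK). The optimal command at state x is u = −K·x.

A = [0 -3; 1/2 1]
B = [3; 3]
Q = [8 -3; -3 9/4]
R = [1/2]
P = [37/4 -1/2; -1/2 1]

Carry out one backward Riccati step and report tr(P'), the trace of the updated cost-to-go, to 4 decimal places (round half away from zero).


BᵀP = [26.2500 1.5000]
S = R + BᵀPB = [1/2] + [83.2500] = [83.7500]
BᵀPA = [0.7500 -77.2500]
K = S⁻¹·BᵀPA = [0.0090 -0.9224]
A−BK = [-0.0269 -0.2328; 0.4731 3.7672]
AᵀP(A−BK) = [0.2433 1.9418; 1.9418 15.9955]
P' = Q + AᵀP(A−BK) = [8.2433 -1.0582; -1.0582 18.2455]
tr(P') = 26.4888

26.4888


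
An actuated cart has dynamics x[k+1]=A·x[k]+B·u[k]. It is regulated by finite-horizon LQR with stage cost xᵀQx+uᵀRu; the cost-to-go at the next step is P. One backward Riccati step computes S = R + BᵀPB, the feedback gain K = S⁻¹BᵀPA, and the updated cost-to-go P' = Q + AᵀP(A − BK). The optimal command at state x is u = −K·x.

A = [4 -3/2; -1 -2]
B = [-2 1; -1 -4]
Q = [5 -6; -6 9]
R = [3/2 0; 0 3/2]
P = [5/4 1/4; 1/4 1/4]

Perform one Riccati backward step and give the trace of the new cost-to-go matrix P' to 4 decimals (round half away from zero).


18.8227

BᵀP = [-2.7500 -0.7500; 0.2500 -0.7500]
S = R + BᵀPB = [3/2 0; 0 3/2] + [6.2500 0.2500; 0.2500 3.2500] = [7.7500 0.2500; 0.2500 4.7500]
BᵀPA = [-10.2500 5.6250; 1.7500 1.1250]
K = S⁻¹·BᵀPA = [-1.3367 0.7194; 0.4388 0.1990]
A−BK = [0.8878 -0.2602; -0.5816 -0.4847]
AᵀP(A−BK) = [3.7806 -1.5995; -1.5995 1.0421]
P' = Q + AᵀP(A−BK) = [8.7806 -7.5995; -7.5995 10.0421]
tr(P') = 18.8227


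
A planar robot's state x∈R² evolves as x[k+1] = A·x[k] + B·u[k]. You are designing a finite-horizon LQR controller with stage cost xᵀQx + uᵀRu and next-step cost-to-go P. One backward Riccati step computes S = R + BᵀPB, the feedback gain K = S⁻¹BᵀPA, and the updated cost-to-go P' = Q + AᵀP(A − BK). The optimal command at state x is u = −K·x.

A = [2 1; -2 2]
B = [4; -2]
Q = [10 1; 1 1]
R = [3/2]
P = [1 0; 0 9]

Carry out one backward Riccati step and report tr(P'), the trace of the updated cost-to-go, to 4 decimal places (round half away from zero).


BᵀP = [4.0000 -18.0000]
S = R + BᵀPB = [3/2] + [52.0000] = [53.5000]
BᵀPA = [44.0000 -32.0000]
K = S⁻¹·BᵀPA = [0.8224 -0.5981]
A−BK = [-1.2897 3.3925; -0.3551 0.8037]
AᵀP(A−BK) = [3.8131 -7.6822; -7.6822 17.8598]
P' = Q + AᵀP(A−BK) = [13.8131 -6.6822; -6.6822 18.8598]
tr(P') = 32.6729

32.6729


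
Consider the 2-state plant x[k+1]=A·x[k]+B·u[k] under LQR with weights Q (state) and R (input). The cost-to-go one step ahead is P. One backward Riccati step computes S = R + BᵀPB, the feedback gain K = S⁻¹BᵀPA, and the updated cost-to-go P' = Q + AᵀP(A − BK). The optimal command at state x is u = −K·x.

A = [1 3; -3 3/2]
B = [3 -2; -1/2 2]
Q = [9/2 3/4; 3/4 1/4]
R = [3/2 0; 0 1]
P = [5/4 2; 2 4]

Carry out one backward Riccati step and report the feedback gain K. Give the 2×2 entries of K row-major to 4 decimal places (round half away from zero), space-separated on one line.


BᵀP = [2.7500 4.0000; 1.5000 4.0000]
S = R + BᵀPB = [3/2 0; 0 1] + [6.2500 2.5000; 2.5000 5.0000] = [7.7500 2.5000; 2.5000 6.0000]
BᵀPA = [-9.2500 14.2500; -10.5000 10.5000]
K = S⁻¹·BᵀPA = [-0.7267 1.4720; -1.4472 1.1366]
A−BK = [0.2857 0.8571; -0.4689 -0.0373]
AᵀP(A−BK) = [3.3323 -3.6988; -3.6988 5.3385]
P' = Q + AᵀP(A−BK) = [7.8323 -2.9488; -2.9488 5.5885]
tr(P') = 13.4208

-0.7267 1.4720 -1.4472 1.1366


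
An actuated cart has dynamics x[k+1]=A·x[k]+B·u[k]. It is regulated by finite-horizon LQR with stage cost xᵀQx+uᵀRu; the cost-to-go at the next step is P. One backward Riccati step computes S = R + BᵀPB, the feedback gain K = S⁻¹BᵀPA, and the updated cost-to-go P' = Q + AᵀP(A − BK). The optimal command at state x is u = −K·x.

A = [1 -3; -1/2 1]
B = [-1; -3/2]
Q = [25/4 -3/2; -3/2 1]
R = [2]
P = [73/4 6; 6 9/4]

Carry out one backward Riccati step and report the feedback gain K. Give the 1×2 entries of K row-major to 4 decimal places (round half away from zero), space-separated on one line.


BᵀP = [-27.2500 -9.3750]
S = R + BᵀPB = [2] + [41.3125] = [43.3125]
BᵀPA = [-22.5625 72.3750]
K = S⁻¹·BᵀPA = [-0.5209 1.6710]
A−BK = [0.4791 -1.3290; -1.2814 3.5065]
AᵀP(A−BK) = [1.0592 -3.1732; -3.1732 9.5617]
P' = Q + AᵀP(A−BK) = [7.3092 -4.6732; -4.6732 10.5617]
tr(P') = 17.8709

-0.5209 1.6710


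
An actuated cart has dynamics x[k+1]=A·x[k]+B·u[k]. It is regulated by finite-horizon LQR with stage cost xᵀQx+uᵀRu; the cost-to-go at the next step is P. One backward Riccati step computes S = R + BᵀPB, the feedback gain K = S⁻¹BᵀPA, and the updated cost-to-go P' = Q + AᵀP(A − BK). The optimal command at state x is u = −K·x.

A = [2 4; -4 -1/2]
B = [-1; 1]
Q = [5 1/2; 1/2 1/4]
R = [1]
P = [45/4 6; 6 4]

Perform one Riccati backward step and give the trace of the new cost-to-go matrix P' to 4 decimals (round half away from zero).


BᵀP = [-5.2500 -2.0000]
S = R + BᵀPB = [1] + [3.2500] = [4.2500]
BᵀPA = [-2.5000 -20.0000]
K = S⁻¹·BᵀPA = [-0.5882 -4.7059]
A−BK = [1.4118 -0.7059; -3.4118 4.2059]
AᵀP(A−BK) = [11.5294 -15.7647; -15.7647 62.8824]
P' = Q + AᵀP(A−BK) = [16.5294 -15.2647; -15.2647 63.1324]
tr(P') = 79.6618

79.6618


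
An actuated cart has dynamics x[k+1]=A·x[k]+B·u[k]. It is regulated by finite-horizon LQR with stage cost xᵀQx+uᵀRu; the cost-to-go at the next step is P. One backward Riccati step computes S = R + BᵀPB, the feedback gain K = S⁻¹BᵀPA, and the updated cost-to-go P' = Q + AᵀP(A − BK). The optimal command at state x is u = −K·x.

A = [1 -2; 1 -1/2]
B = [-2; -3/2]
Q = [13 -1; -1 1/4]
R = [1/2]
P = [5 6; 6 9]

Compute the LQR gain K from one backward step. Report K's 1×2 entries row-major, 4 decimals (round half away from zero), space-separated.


-0.5798 0.6612

BᵀP = [-19.0000 -25.5000]
S = R + BᵀPB = [1/2] + [76.2500] = [76.7500]
BᵀPA = [-44.5000 50.7500]
K = S⁻¹·BᵀPA = [-0.5798 0.6612]
A−BK = [-0.1596 -0.6775; 0.1303 0.4919]
AᵀP(A−BK) = [0.1987 -0.0749; -0.0749 0.6922]
P' = Q + AᵀP(A−BK) = [13.1987 -1.0749; -1.0749 0.9422]
tr(P') = 14.1409


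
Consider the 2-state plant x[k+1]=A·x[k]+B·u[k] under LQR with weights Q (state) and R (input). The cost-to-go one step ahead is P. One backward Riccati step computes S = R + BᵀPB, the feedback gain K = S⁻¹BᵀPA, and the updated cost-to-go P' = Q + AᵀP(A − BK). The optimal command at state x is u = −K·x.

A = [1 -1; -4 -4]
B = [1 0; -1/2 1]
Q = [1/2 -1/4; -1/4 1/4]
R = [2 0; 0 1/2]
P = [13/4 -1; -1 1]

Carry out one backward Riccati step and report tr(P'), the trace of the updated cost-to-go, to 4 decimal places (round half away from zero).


BᵀP = [3.7500 -1.5000; -1.0000 1.0000]
S = R + BᵀPB = [2 0; 0 1/2] + [4.5000 -1.5000; -1.5000 1.0000] = [6.5000 -1.5000; -1.5000 1.5000]
BᵀPA = [9.7500 2.2500; -5.0000 -3.0000]
K = S⁻¹·BᵀPA = [0.9500 -0.1500; -2.3833 -2.1500]
A−BK = [0.0500 -0.8500; -1.1417 -1.9250]
AᵀP(A−BK) = [6.0708 3.4625; 3.4625 5.1375]
P' = Q + AᵀP(A−BK) = [6.5708 3.2125; 3.2125 5.3875]
tr(P') = 11.9583

11.9583


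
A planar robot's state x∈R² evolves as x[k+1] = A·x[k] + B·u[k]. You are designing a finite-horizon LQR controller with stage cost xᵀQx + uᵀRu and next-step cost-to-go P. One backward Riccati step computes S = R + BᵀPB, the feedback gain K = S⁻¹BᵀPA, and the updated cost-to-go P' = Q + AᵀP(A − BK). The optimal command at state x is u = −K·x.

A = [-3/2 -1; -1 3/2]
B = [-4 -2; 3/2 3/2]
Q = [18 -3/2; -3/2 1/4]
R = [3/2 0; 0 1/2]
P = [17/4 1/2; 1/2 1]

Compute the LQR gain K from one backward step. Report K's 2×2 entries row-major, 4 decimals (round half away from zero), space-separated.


BᵀP = [-16.2500 -0.5000; -7.7500 0.5000]
S = R + BᵀPB = [3/2 0; 0 1/2] + [64.2500 31.7500; 31.7500 16.2500] = [65.7500 31.7500; 31.7500 16.7500]
BᵀPA = [24.8750 15.5000; 11.1250 8.5000]
K = S⁻¹·BᵀPA = [0.6803 -0.1099; -0.6253 0.7158]
A−BK = [-0.0295 -0.0080; -1.0824 0.5912]
AᵀP(A−BK) = [2.0970 -0.9792; -0.9792 0.6193]
P' = Q + AᵀP(A−BK) = [20.0970 -2.4792; -2.4792 0.8693]
tr(P') = 20.9663

0.6803 -0.1099 -0.6253 0.7158


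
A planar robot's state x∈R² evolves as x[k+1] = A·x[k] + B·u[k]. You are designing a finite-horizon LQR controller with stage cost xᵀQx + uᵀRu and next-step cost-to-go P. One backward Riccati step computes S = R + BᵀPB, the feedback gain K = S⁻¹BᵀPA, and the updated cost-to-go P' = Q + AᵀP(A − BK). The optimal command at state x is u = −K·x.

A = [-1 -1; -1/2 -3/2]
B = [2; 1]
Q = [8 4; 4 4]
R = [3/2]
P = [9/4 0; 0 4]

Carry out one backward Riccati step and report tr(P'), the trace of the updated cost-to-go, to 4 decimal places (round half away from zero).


15.9828

BᵀP = [4.5000 4.0000]
S = R + BᵀPB = [3/2] + [13.0000] = [14.5000]
BᵀPA = [-6.5000 -10.5000]
K = S⁻¹·BᵀPA = [-0.4483 -0.7241]
A−BK = [-0.1034 0.4483; -0.0517 -0.7759]
AᵀP(A−BK) = [0.3362 0.5431; 0.5431 3.6466]
P' = Q + AᵀP(A−BK) = [8.3362 4.5431; 4.5431 7.6466]
tr(P') = 15.9828


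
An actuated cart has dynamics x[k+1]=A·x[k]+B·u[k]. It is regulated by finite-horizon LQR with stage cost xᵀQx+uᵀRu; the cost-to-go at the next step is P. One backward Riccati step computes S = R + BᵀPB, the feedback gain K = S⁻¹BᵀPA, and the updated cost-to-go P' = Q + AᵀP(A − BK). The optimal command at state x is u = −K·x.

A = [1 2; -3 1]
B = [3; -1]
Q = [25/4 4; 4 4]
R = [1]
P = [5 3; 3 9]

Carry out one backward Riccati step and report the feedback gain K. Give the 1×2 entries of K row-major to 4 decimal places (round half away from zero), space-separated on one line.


0.3243 0.6486

BᵀP = [12.0000 0.0000]
S = R + BᵀPB = [1] + [36.0000] = [37.0000]
BᵀPA = [12.0000 24.0000]
K = S⁻¹·BᵀPA = [0.3243 0.6486]
A−BK = [0.0270 0.0541; -2.6757 1.6486]
AᵀP(A−BK) = [64.1081 -39.7838; -39.7838 25.4324]
P' = Q + AᵀP(A−BK) = [70.3581 -35.7838; -35.7838 29.4324]
tr(P') = 99.7905


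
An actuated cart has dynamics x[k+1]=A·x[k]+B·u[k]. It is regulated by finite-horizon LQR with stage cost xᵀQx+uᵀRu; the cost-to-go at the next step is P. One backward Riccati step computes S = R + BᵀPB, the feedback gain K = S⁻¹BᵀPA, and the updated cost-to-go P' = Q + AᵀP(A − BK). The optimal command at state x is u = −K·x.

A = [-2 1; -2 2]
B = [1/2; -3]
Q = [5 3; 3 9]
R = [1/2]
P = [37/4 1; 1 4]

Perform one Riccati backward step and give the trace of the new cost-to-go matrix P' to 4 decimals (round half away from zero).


80.6003

BᵀP = [1.6250 -11.5000]
S = R + BᵀPB = [1/2] + [35.3125] = [35.8125]
BᵀPA = [19.7500 -21.3750]
K = S⁻¹·BᵀPA = [0.5515 -0.5969]
A−BK = [-2.2757 1.2984; -0.3455 0.2094]
AᵀP(A−BK) = [50.1082 -28.7120; -28.7120 16.4921]
P' = Q + AᵀP(A−BK) = [55.1082 -25.7120; -25.7120 25.4921]
tr(P') = 80.6003


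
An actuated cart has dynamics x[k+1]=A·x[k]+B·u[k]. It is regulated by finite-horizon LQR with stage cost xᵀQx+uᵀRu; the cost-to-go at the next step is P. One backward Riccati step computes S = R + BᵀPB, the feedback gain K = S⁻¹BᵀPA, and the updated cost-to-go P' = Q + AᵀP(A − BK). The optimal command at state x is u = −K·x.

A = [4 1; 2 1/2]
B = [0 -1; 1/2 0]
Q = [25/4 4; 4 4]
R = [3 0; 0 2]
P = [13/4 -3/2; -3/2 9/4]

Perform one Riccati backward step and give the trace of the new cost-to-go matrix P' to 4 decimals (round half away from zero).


29.1828

BᵀP = [-0.7500 1.1250; -3.2500 1.5000]
S = R + BᵀPB = [3 0; 0 2] + [0.5625 0.7500; 0.7500 3.2500] = [3.5625 0.7500; 0.7500 5.2500]
BᵀPA = [-0.7500 -0.1875; -10.0000 -2.5000]
K = S⁻¹·BᵀPA = [0.1964 0.0491; -1.9328 -0.4832]
A−BK = [2.0672 0.5168; 1.9018 0.4755]
AᵀP(A−BK) = [17.8191 4.4548; 4.4548 1.1137]
P' = Q + AᵀP(A−BK) = [24.0691 8.4548; 8.4548 5.1137]
tr(P') = 29.1828
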